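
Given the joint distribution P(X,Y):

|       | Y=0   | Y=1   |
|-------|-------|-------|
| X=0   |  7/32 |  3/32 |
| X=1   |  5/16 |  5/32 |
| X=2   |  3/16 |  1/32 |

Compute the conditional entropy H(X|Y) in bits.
1.4946 bits

H(X|Y) = H(X,Y) - H(Y)

H(X,Y) = -Σ_{x,y} P(x,y) log₂ P(x,y). Per-cell terms -P(x,y)·log₂P(x,y):
  X=0: 0.47964, 0.32016
  X=1: 0.52440, 0.41845
  X=2: 0.45282, 0.15625
Sum of the 6 terms: H(X,Y) = 2.35172 bits

Marginal of Y (column sums):
  P(Y=0) = 7/32 + 5/16 + 3/16 = 23/32
  P(Y=1) = 3/32 + 5/32 + 1/32 = 9/32
H(Y) = -[(23/32)·log₂(23/32) + (9/32)·log₂(9/32)]
  = 0.34244 + 0.51471 = 0.85715 bits

H(X|Y) = H(X,Y) - H(Y) = 2.35172 - 0.85715 = 1.4946 bits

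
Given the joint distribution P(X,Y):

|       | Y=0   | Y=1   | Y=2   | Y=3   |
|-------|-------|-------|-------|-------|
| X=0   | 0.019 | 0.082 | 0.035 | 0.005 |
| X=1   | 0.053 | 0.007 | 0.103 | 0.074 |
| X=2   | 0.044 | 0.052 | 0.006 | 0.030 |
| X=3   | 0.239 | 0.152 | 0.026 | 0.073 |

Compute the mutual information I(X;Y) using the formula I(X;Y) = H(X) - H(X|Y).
0.2742 bits

I(X;Y) = H(X) - H(X|Y)

Marginal of X (row sums):
  P(X=0) = 0.019 + 0.082 + 0.035 + 0.005 = 0.141
  P(X=1) = 0.053 + 0.007 + 0.103 + 0.074 = 0.237
  P(X=2) = 0.044 + 0.052 + 0.006 + 0.030 = 0.132
  P(X=3) = 0.239 + 0.152 + 0.026 + 0.073 = 0.490
H(X) = -[0.141·log₂(0.141) + 0.237·log₂(0.237) + 0.132·log₂(0.132) + 0.490·log₂(0.490)]
  = 0.3985 + 0.4923 + 0.3856 + 0.5043 = 1.7807 bits

Marginal of Y (column sums):
  P(Y=0) = 0.019 + 0.053 + 0.044 + 0.239 = 0.355
  P(Y=1) = 0.082 + 0.007 + 0.052 + 0.152 = 0.293
  P(Y=2) = 0.035 + 0.103 + 0.006 + 0.026 = 0.170
  P(Y=3) = 0.005 + 0.074 + 0.030 + 0.073 = 0.182
H(X|Y) = Σ_y P(y)·H(X|Y=y):
  Y=0: P(Y=0) = 0.355, P(X|Y=0) = (19/355, 53/355, 44/355, 239/355) → H(X|Y=0) = 1.3933
  Y=1: P(Y=1) = 0.293, P(X|Y=1) = (82/293, 7/293, 52/293, 152/293) → H(X|Y=1) = 1.5767
  Y=2: P(Y=2) = 0.170, P(X|Y=2) = (7/34, 103/170, 3/85, 13/85) → H(X|Y=2) = 1.4920
  Y=3: P(Y=3) = 0.182, P(X|Y=3) = (5/182, 37/91, 15/91, 73/182) → H(X|Y=3) = 1.6277
H(X|Y) = 0.355·1.3933 + 0.293·1.5767 + 0.170·1.4920 + 0.182·1.6277 = 1.5065 bits

I(X;Y) = H(X) - H(X|Y) = 1.7807 - 1.5065 = 0.2742 bits

Cross-check via I(X;Y) = H(X) + H(Y) - H(X,Y): computing H(Y) from the column sums and H(X,Y) from the 16 cells in the same way gives H(Y) = 1.9313 bits and H(X,Y) = 3.4378 bits, so
I(X;Y) = 1.7807 + 1.9313 - 3.4378 = 0.2742 bits ✓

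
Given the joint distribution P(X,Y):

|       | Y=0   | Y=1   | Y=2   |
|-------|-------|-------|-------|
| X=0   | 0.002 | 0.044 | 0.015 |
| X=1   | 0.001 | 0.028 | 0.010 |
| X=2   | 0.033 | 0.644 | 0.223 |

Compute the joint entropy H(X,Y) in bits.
1.5820 bits

H(X,Y) = -Σ_{x,y} P(x,y) log₂ P(x,y). Per-cell terms -P(x,y)·log₂P(x,y):
  X=0: 0.0179, 0.1983, 0.0909
  X=1: 0.0100, 0.1444, 0.0664
  X=2: 0.1624, 0.4089, 0.4828
Sum of the 9 terms: H(X,Y) = 1.5820 bits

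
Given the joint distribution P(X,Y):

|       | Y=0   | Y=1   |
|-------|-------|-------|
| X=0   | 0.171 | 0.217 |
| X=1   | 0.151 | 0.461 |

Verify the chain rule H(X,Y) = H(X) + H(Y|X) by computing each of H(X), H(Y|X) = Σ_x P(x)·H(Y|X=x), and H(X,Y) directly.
H(X) = 0.9635 bits, H(Y|X) = 0.8774 bits, H(X,Y) = 1.8409 bits

Marginal of X (row sums):
  P(X=0) = 0.171 + 0.217 = 0.388
  P(X=1) = 0.151 + 0.461 = 0.612
H(X) = -[0.388·log₂(0.388) + 0.612·log₂(0.612)]
  = 0.52996 + 0.43354 = 0.9635 bits

H(Y|X) = Σ_x P(x)·H(Y|X=x):
  X=0: P(X=0) = 0.388, P(Y|X=0) = (171/388, 217/388) → H(Y|X=0) = 0.98984
  X=1: P(X=1) = 0.612, P(Y|X=1) = (151/612, 461/612) → H(Y|X=1) = 0.80606
H(Y|X) = 0.388·0.98984 + 0.612·0.80606 = 0.8774 bits

H(X,Y) = -Σ_{x,y} P(x,y) log₂ P(x,y). Per-cell terms -P(x,y)·log₂P(x,y):
  X=0: 0.43570, 0.47832
  X=1: 0.41183, 0.51501
Sum of the 4 terms: H(X,Y) = 1.8409 bits

Chain rule check:
  H(X) + H(Y|X) = 0.9635 + 0.8774 = 1.8409 bits
  H(X,Y) = 1.8409 bits
✓ Chain rule verified.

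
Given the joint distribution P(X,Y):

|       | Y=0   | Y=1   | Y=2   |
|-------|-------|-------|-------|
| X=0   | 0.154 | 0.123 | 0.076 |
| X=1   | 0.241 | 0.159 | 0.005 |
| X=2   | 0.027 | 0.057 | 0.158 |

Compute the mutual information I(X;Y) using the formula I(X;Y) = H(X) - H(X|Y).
0.2799 bits

I(X;Y) = H(X) - H(X|Y)

Marginal of X (row sums):
  P(X=0) = 0.154 + 0.123 + 0.076 = 0.353
  P(X=1) = 0.241 + 0.159 + 0.005 = 0.405
  P(X=2) = 0.027 + 0.057 + 0.158 = 0.242
H(X) = -[0.353·log₂(0.353) + 0.405·log₂(0.405) + 0.242·log₂(0.242)]
  = 0.5303 + 0.5281 + 0.4954 = 1.5538 bits

Marginal of Y (column sums):
  P(Y=0) = 0.154 + 0.241 + 0.027 = 0.422
  P(Y=1) = 0.123 + 0.159 + 0.057 = 0.339
  P(Y=2) = 0.076 + 0.005 + 0.158 = 0.239
H(X|Y) = Σ_y P(y)·H(X|Y=y):
  Y=0: P(Y=0) = 0.422, P(X|Y=0) = (77/211, 241/422, 27/422) → H(X|Y=0) = 1.2460
  Y=1: P(Y=1) = 0.339, P(X|Y=1) = (41/113, 53/113, 19/113) → H(X|Y=1) = 1.4755
  Y=2: P(Y=2) = 0.239, P(X|Y=2) = (76/239, 5/239, 158/239) → H(X|Y=2) = 1.0371
H(X|Y) = 0.422·1.2460 + 0.339·1.4755 + 0.239·1.0371 = 1.2739 bits

I(X;Y) = H(X) - H(X|Y) = 1.5538 - 1.2739 = 0.2799 bits

Cross-check via I(X;Y) = H(X) + H(Y) - H(X,Y): computing H(Y) from the column sums and H(X,Y) from the 9 cells in the same way gives H(Y) = 1.5478 bits and H(X,Y) = 2.8217 bits, so
I(X;Y) = 1.5538 + 1.5478 - 2.8217 = 0.2799 bits ✓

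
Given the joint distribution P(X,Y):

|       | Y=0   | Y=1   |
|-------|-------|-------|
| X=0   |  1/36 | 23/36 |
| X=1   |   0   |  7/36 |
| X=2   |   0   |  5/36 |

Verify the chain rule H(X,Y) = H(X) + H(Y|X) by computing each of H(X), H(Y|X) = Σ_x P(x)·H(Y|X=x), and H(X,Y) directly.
H(X) = 1.2449 bits, H(Y|X) = 0.1666 bits, H(X,Y) = 1.4115 bits

Marginal of X (row sums):
  P(X=0) = 1/36 + 23/36 = 2/3
  P(X=1) = 0 + 7/36 = 7/36
  P(X=2) = 0 + 5/36 = 5/36
H(X) = -[(2/3)·log₂(2/3) + (7/36)·log₂(7/36) + (5/36)·log₂(5/36)]
  = 0.38998 + 0.45939 + 0.39556 = 1.2449 bits

H(Y|X) = Σ_x P(x)·H(Y|X=x):
  X=0: P(X=0) = 2/3, P(Y|X=0) = (1/24, 23/24) → H(Y|X=0) = 0.24988
  X=1: P(X=1) = 7/36, P(Y|X=1) = (0, 1) → H(Y|X=1) = 0.00000
  X=2: P(X=2) = 5/36, P(Y|X=2) = (0, 1) → H(Y|X=2) = 0.00000
H(Y|X) = (2/3)·0.24988 + (7/36)·0.00000 + (5/36)·0.00000 = 0.1666 bits

H(X,Y) = -Σ_{x,y} P(x,y) log₂ P(x,y). Per-cell terms -P(x,y)·log₂P(x,y):
  X=0: 0.14361, 0.41295
  X=1: 0.00000, 0.45939
  X=2: 0.00000, 0.39556
  (cells with P = 0 contribute 0)
Sum of the 6 terms: H(X,Y) = 1.4115 bits

Chain rule check:
  H(X) + H(Y|X) = 1.2449 + 0.1666 = 1.4115 bits
  H(X,Y) = 1.4115 bits
✓ Chain rule verified.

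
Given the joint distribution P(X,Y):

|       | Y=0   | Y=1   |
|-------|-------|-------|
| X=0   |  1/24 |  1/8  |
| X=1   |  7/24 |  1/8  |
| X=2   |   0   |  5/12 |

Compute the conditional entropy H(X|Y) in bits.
1.0675 bits

H(X|Y) = H(X,Y) - H(Y)

H(X,Y) = -Σ_{x,y} P(x,y) log₂ P(x,y). Per-cell terms -P(x,y)·log₂P(x,y):
  X=0: 0.1910, 0.3750
  X=1: 0.5185, 0.3750
  X=2: 0.0000, 0.5263
  (cells with P = 0 contribute 0)
Sum of the 6 terms: H(X,Y) = 1.9858 bits

Marginal of Y (column sums):
  P(Y=0) = 1/24 + 7/24 + 0 = 1/3
  P(Y=1) = 1/8 + 1/8 + 5/12 = 2/3
H(Y) = -[(1/3)·log₂(1/3) + (2/3)·log₂(2/3)]
  = 0.5283 + 0.3900 = 0.9183 bits

H(X|Y) = H(X,Y) - H(Y) = 1.9858 - 0.9183 = 1.0675 bits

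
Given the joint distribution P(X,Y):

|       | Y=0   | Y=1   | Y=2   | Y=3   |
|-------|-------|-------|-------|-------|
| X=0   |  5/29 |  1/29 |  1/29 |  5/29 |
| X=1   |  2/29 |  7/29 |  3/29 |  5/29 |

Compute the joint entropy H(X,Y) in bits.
2.7464 bits

H(X,Y) = -Σ_{x,y} P(x,y) log₂ P(x,y). Per-cell terms -P(x,y)·log₂P(x,y):
  X=0: 0.43725, 0.16752, 0.16752, 0.43725
  X=1: 0.26607, 0.49498, 0.33859, 0.43725
Sum of the 8 terms: H(X,Y) = 2.7464 bits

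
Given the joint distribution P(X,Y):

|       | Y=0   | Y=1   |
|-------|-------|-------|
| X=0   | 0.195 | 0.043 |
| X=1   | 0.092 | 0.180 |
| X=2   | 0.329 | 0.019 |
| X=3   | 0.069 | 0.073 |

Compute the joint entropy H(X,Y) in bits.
2.5952 bits

H(X,Y) = -Σ_{x,y} P(x,y) log₂ P(x,y). Per-cell terms -P(x,y)·log₂P(x,y):
  X=0: 0.4599, 0.1952
  X=1: 0.3167, 0.4453
  X=2: 0.5277, 0.1086
  X=3: 0.2662, 0.2756
Sum of the 8 terms: H(X,Y) = 2.5952 bits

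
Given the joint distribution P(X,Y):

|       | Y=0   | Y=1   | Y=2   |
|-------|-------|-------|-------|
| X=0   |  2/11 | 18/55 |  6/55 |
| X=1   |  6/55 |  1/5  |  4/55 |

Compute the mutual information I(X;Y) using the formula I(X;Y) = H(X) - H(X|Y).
0.0002 bits

I(X;Y) = H(X) - H(X|Y)

Marginal of X (row sums):
  P(X=0) = 2/11 + 18/55 + 6/55 = 34/55
  P(X=1) = 6/55 + 1/5 + 4/55 = 21/55
H(X) = -[(34/55)·log₂(34/55) + (21/55)·log₂(21/55)]
  = 0.428954 + 0.530362 = 0.95932 bits

Marginal of Y (column sums):
  P(Y=0) = 2/11 + 6/55 = 16/55
  P(Y=1) = 18/55 + 1/5 = 29/55
  P(Y=2) = 6/55 + 4/55 = 2/11
H(X|Y) = Σ_y P(y)·H(X|Y=y):
  Y=0: P(Y=0) = 16/55, P(X|Y=0) = (5/8, 3/8) → H(X|Y=0) = 0.954434
  Y=1: P(Y=1) = 29/55, P(X|Y=1) = (18/29, 11/29) → H(X|Y=1) = 0.957553
  Y=2: P(Y=2) = 2/11, P(X|Y=2) = (3/5, 2/5) → H(X|Y=2) = 0.970951
H(X|Y) = (16/55)·0.954434 + (29/55)·0.957553 + (2/11)·0.970951 = 0.95908 bits

I(X;Y) = H(X) - H(X|Y) = 0.95932 - 0.95908 = 0.0002 bits

Cross-check via I(X;Y) = H(X) + H(Y) - H(X,Y): computing H(Y) from the column sums and H(X,Y) from the 6 cells in the same way gives H(Y) = 1.45226 bits and H(X,Y) = 2.41134 bits, so
I(X;Y) = 0.95932 + 1.45226 - 2.41134 = 0.0002 bits ✓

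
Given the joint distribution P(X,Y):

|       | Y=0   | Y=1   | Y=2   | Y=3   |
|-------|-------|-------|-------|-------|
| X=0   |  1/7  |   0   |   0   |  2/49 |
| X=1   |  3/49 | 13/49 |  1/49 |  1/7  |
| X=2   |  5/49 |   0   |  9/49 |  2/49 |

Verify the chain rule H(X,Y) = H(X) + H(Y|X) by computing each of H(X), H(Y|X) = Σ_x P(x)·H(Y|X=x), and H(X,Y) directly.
H(X) = 1.4807 bits, H(Y|X) = 1.3524 bits, H(X,Y) = 2.8330 bits

Marginal of X (row sums):
  P(X=0) = 1/7 + 0 + 0 + 2/49 = 9/49
  P(X=1) = 3/49 + 13/49 + 1/49 + 1/7 = 24/49
  P(X=2) = 5/49 + 0 + 9/49 + 2/49 = 16/49
H(X) = -[(9/49)·log₂(9/49) + (24/49)·log₂(24/49) + (16/49)·log₂(16/49)]
  = 0.44904 + 0.50437 + 0.52725 = 1.4807 bits

H(Y|X) = Σ_x P(x)·H(Y|X=x):
  X=0: P(X=0) = 9/49, P(Y|X=0) = (7/9, 0, 0, 2/9) → H(Y|X=0) = 0.76420
  X=1: P(X=1) = 24/49, P(Y|X=1) = (1/8, 13/24, 1/24, 7/24) → H(Y|X=1) = 1.56363
  X=2: P(X=2) = 16/49, P(Y|X=2) = (5/16, 0, 9/16, 1/8) → H(Y|X=2) = 1.36631
H(Y|X) = (9/49)·0.76420 + (24/49)·1.56363 + (16/49)·1.36631 = 1.3524 bits

H(X,Y) = -Σ_{x,y} P(x,y) log₂ P(x,y). Per-cell terms -P(x,y)·log₂P(x,y):
  X=0: 0.40105, 0.00000, 0.00000, 0.18836
  X=1: 0.24672, 0.50787, 0.11459, 0.40105
  X=2: 0.33600, 0.00000, 0.44904, 0.18836
  (cells with P = 0 contribute 0)
Sum of the 12 terms: H(X,Y) = 2.8330 bits

Chain rule check:
  H(X) + H(Y|X) = 1.4807 + 1.3524 = 2.8331 bits
  H(X,Y) = 2.8330 bits
✓ Chain rule verified (Δ = 0.0001 is 4-dp rounding noise: each of the three values was rounded independently).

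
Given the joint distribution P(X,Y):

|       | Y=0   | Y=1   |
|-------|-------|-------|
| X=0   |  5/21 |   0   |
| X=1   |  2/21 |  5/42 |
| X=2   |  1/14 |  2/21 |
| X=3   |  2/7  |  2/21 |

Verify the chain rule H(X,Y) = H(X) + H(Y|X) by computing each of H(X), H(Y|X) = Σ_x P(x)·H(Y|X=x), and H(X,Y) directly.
H(X) = 1.9304 bits, H(Y|X) = 0.6856 bits, H(X,Y) = 2.6160 bits

Marginal of X (row sums):
  P(X=0) = 5/21 + 0 = 5/21
  P(X=1) = 2/21 + 5/42 = 3/14
  P(X=2) = 1/14 + 2/21 = 1/6
  P(X=3) = 2/7 + 2/21 = 8/21
H(X) = -[(5/21)·log₂(5/21) + (3/14)·log₂(3/14) + (1/6)·log₂(1/6) + (8/21)·log₂(8/21)]
  = 0.492950 + 0.476227 + 0.430827 + 0.530407 = 1.9304 bits

H(Y|X) = Σ_x P(x)·H(Y|X=x):
  X=0: P(X=0) = 5/21, P(Y|X=0) = (1, 0) → H(Y|X=0) = 0.000000
  X=1: P(X=1) = 3/14, P(Y|X=1) = (4/9, 5/9) → H(Y|X=1) = 0.991076
  X=2: P(X=2) = 1/6, P(Y|X=2) = (3/7, 4/7) → H(Y|X=2) = 0.985228
  X=3: P(X=3) = 8/21, P(Y|X=3) = (3/4, 1/4) → H(Y|X=3) = 0.811278
H(Y|X) = (5/21)·0.000000 + (3/14)·0.991076 + (1/6)·0.985228 + (8/21)·0.811278 = 0.6856 bits

H(X,Y) = -Σ_{x,y} P(x,y) log₂ P(x,y). Per-cell terms -P(x,y)·log₂P(x,y):
  X=0: 0.492950, 0.000000
  X=1: 0.323078, 0.365523
  X=2: 0.271954, 0.323078
  X=3: 0.516387, 0.323078
  (cells with P = 0 contribute 0)
Sum of the 8 terms: H(X,Y) = 2.6160 bits

Chain rule check:
  H(X) + H(Y|X) = 1.9304 + 0.6856 = 2.6160 bits
  H(X,Y) = 2.6160 bits
✓ Chain rule verified.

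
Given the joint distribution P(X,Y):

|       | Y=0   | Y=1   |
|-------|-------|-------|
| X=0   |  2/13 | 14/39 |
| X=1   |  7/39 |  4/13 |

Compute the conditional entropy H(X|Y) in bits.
0.9957 bits

H(X|Y) = H(X,Y) - H(Y)

H(X,Y) = -Σ_{x,y} P(x,y) log₂ P(x,y). Per-cell terms -P(x,y)·log₂P(x,y):
  X=0: 0.41545, 0.53058
  X=1: 0.44478, 0.52321
Sum of the 4 terms: H(X,Y) = 1.9140 bits

Marginal of Y (column sums):
  P(Y=0) = 2/13 + 7/39 = 1/3
  P(Y=1) = 14/39 + 4/13 = 2/3
H(Y) = -[(1/3)·log₂(1/3) + (2/3)·log₂(2/3)]
  = 0.52832 + 0.38998 = 0.9183 bits

H(X|Y) = H(X,Y) - H(Y) = 1.9140 - 0.9183 = 0.9957 bits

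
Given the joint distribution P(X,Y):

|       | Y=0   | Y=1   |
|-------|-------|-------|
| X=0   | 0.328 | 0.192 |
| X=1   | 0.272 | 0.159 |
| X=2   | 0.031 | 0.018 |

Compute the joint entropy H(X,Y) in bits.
2.1770 bits

H(X,Y) = -Σ_{x,y} P(x,y) log₂ P(x,y). Per-cell terms -P(x,y)·log₂P(x,y):
  X=0: 0.5275, 0.4571
  X=1: 0.5109, 0.4218
  X=2: 0.1554, 0.1043
Sum of the 6 terms: H(X,Y) = 2.1770 bits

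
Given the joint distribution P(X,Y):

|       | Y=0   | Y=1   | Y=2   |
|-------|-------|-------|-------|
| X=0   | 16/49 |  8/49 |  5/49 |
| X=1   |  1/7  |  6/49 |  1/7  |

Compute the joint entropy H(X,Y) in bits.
2.4632 bits

H(X,Y) = -Σ_{x,y} P(x,y) log₂ P(x,y). Per-cell terms -P(x,y)·log₂P(x,y):
  X=0: 0.52725, 0.42689, 0.33600
  X=1: 0.40105, 0.37099, 0.40105
Sum of the 6 terms: H(X,Y) = 2.4632 bits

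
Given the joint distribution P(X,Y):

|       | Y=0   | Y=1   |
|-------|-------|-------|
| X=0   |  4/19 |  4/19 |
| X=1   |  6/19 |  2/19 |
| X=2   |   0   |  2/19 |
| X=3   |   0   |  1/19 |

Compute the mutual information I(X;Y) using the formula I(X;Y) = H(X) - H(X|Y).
0.2354 bits

I(X;Y) = H(X) - H(X|Y)

Marginal of X (row sums):
  P(X=0) = 4/19 + 4/19 = 8/19
  P(X=1) = 6/19 + 2/19 = 8/19
  P(X=2) = 0 + 2/19 = 2/19
  P(X=3) = 0 + 1/19 = 1/19
H(X) = -[(8/19)·log₂(8/19) + (8/19)·log₂(8/19) + (2/19)·log₂(2/19) + (1/19)·log₂(1/19)]
  = 0.52544 + 0.52544 + 0.34189 + 0.22358 = 1.61635 bits

Marginal of Y (column sums):
  P(Y=0) = 4/19 + 6/19 + 0 + 0 = 10/19
  P(Y=1) = 4/19 + 2/19 + 2/19 + 1/19 = 9/19
H(X|Y) = Σ_y P(y)·H(X|Y=y):
  Y=0: P(Y=0) = 10/19, P(X|Y=0) = (2/5, 3/5, 0, 0) → H(X|Y=0) = 0.97095
  Y=1: P(Y=1) = 9/19, P(X|Y=1) = (4/9, 2/9, 2/9, 1/9) → H(X|Y=1) = 1.83659
H(X|Y) = (10/19)·0.97095 + (9/19)·1.83659 = 1.38099 bits

I(X;Y) = H(X) - H(X|Y) = 1.61635 - 1.38099 = 0.2354 bits

Cross-check via I(X;Y) = H(X) + H(Y) - H(X,Y): computing H(Y) from the column sums and H(X,Y) from the 8 cells in the same way gives H(Y) = 0.99800 bits and H(X,Y) = 2.37899 bits, so
I(X;Y) = 1.61635 + 0.99800 - 2.37899 = 0.2354 bits ✓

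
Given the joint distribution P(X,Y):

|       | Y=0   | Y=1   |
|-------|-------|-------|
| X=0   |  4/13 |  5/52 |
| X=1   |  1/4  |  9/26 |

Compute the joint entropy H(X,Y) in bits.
1.8779 bits

H(X,Y) = -Σ_{x,y} P(x,y) log₂ P(x,y). Per-cell terms -P(x,y)·log₂P(x,y):
  X=0: 0.5232, 0.3249
  X=1: 0.5000, 0.5298
Sum of the 4 terms: H(X,Y) = 1.8779 bits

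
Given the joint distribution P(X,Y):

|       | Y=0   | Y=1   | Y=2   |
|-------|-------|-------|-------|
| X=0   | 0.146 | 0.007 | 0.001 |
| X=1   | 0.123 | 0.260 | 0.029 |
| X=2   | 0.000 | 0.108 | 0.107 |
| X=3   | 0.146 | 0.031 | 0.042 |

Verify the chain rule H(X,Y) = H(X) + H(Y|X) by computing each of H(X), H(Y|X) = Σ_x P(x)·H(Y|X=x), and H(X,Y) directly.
H(X) = 1.8993 bits, H(Y|X) = 1.0358 bits, H(X,Y) = 2.9352 bits

Marginal of X (row sums):
  P(X=0) = 0.146 + 0.007 + 0.001 = 0.154
  P(X=1) = 0.123 + 0.260 + 0.029 = 0.412
  P(X=2) = 0.000 + 0.108 + 0.107 = 0.215
  P(X=3) = 0.146 + 0.031 + 0.042 = 0.219
H(X) = -[0.154·log₂(0.154) + 0.412·log₂(0.412) + 0.215·log₂(0.215) + 0.219·log₂(0.219)]
  = 0.41565 + 0.52706 + 0.47678 + 0.47983 = 1.8993 bits

H(Y|X) = Σ_x P(x)·H(Y|X=x):
  X=0: P(X=0) = 0.154, P(Y|X=0) = (73/77, 1/22, 1/154) → H(Y|X=0) = 0.32285
  X=1: P(X=1) = 0.412, P(Y|X=1) = (123/412, 65/103, 29/412) → H(Y|X=1) = 1.20925
  X=2: P(X=2) = 0.215, P(Y|X=2) = (0, 108/215, 107/215) → H(Y|X=2) = 0.99998
  X=3: P(X=3) = 0.219, P(Y|X=3) = (2/3, 31/219, 14/73) → H(Y|X=3) = 1.24615
H(Y|X) = 0.154·0.32285 + 0.412·1.20925 + 0.215·0.99998 + 0.219·1.24615 = 1.0358 bits

H(X,Y) = -Σ_{x,y} P(x,y) log₂ P(x,y). Per-cell terms -P(x,y)·log₂P(x,y):
  X=0: 0.40529, 0.05011, 0.00997
  X=1: 0.37186, 0.50529, 0.14813
  X=2: 0.00000, 0.34678, 0.34500
  X=3: 0.40529, 0.15536, 0.19209
  (cells with P = 0 contribute 0)
Sum of the 12 terms: H(X,Y) = 2.9352 bits

Chain rule check:
  H(X) + H(Y|X) = 1.8993 + 1.0358 = 2.9351 bits
  H(X,Y) = 2.9352 bits
✓ Chain rule verified (Δ = 0.0001 is 4-dp rounding noise: each of the three values was rounded independently).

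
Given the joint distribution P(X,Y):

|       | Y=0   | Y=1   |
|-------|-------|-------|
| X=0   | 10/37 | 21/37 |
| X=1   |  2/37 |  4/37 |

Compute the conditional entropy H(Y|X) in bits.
0.9090 bits

H(Y|X) = H(X,Y) - H(X)

H(X,Y) = -Σ_{x,y} P(x,y) log₂ P(x,y). Per-cell terms -P(x,y)·log₂P(x,y):
  X=0: 0.510142, 0.463780
  X=1: 0.227538, 0.346968
Sum of the 4 terms: H(X,Y) = 1.54843 bits

Marginal of X (row sums):
  P(X=0) = 10/37 + 21/37 = 31/37
  P(X=1) = 2/37 + 4/37 = 6/37
H(X) = -[(31/37)·log₂(31/37) + (6/37)·log₂(6/37)]
  = 0.213864 + 0.425593 = 0.63946 bits

H(Y|X) = H(X,Y) - H(X) = 1.54843 - 0.63946 = 0.9090 bits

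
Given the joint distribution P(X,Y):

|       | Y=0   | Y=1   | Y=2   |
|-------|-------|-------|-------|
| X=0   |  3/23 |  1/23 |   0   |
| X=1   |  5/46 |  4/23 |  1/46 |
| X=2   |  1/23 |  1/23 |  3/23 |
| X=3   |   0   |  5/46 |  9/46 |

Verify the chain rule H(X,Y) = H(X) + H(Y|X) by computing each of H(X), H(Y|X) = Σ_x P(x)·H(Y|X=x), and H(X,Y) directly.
H(X) = 1.9621 bits, H(Y|X) = 1.1099 bits, H(X,Y) = 3.0721 bits

Marginal of X (row sums):
  P(X=0) = 3/23 + 1/23 + 0 = 4/23
  P(X=1) = 5/46 + 4/23 + 1/46 = 7/23
  P(X=2) = 1/23 + 1/23 + 3/23 = 5/23
  P(X=3) = 0 + 5/46 + 9/46 = 7/23
H(X) = -[(4/23)·log₂(4/23) + (7/23)·log₂(7/23) + (5/23)·log₂(5/23) + (7/23)·log₂(7/23)]
  = 0.43888 + 0.52232 + 0.47862 + 0.52232 = 1.9621 bits

H(Y|X) = Σ_x P(x)·H(Y|X=x):
  X=0: P(X=0) = 4/23, P(Y|X=0) = (3/4, 1/4, 0) → H(Y|X=0) = 0.81128
  X=1: P(X=1) = 7/23, P(Y|X=1) = (5/14, 4/7, 1/14) → H(Y|X=1) = 1.26381
  X=2: P(X=2) = 5/23, P(Y|X=2) = (1/5, 1/5, 3/5) → H(Y|X=2) = 1.37095
  X=3: P(X=3) = 7/23, P(Y|X=3) = (0, 5/14, 9/14) → H(Y|X=3) = 0.94029
H(Y|X) = (4/23)·0.81128 + (7/23)·1.26381 + (5/23)·1.37095 + (7/23)·0.94029 = 1.1099 bits

H(X,Y) = -Σ_{x,y} P(x,y) log₂ P(x,y). Per-cell terms -P(x,y)·log₂P(x,y):
  X=0: 0.38330, 0.19668, 0.00000
  X=1: 0.34800, 0.43888, 0.12008
  X=2: 0.19668, 0.19668, 0.38330
  X=3: 0.00000, 0.34800, 0.46049
  (cells with P = 0 contribute 0)
Sum of the 12 terms: H(X,Y) = 3.0721 bits

Chain rule check:
  H(X) + H(Y|X) = 1.9621 + 1.1099 = 3.0720 bits
  H(X,Y) = 3.0721 bits
✓ Chain rule verified (Δ = 0.0001 is 4-dp rounding noise: each of the three values was rounded independently).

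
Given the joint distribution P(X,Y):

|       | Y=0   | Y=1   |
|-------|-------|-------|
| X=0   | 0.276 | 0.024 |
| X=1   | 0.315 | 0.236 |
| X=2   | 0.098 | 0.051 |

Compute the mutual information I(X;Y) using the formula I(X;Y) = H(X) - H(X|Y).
0.0927 bits

I(X;Y) = H(X) - H(X|Y)

Marginal of X (row sums):
  P(X=0) = 0.276 + 0.024 = 0.300
  P(X=1) = 0.315 + 0.236 = 0.551
  P(X=2) = 0.098 + 0.051 = 0.149
H(X) = -[0.300·log₂(0.300) + 0.551·log₂(0.551) + 0.149·log₂(0.149)]
  = 0.5211 + 0.4738 + 0.4092 = 1.4041 bits

Marginal of Y (column sums):
  P(Y=0) = 0.276 + 0.315 + 0.098 = 0.689
  P(Y=1) = 0.024 + 0.236 + 0.051 = 0.311
H(X|Y) = Σ_y P(y)·H(X|Y=y):
  Y=0: P(Y=0) = 0.689, P(X|Y=0) = (276/689, 315/689, 98/689) → H(X|Y=0) = 1.4451
  Y=1: P(Y=1) = 0.311, P(X|Y=1) = (24/311, 236/311, 51/311) → H(X|Y=1) = 1.0151
H(X|Y) = 0.689·1.4451 + 0.311·1.0151 = 1.3114 bits

I(X;Y) = H(X) - H(X|Y) = 1.4041 - 1.3114 = 0.0927 bits

Cross-check via I(X;Y) = H(X) + H(Y) - H(X,Y): computing H(Y) from the column sums and H(X,Y) from the 6 cells in the same way gives H(Y) = 0.8943 bits and H(X,Y) = 2.2057 bits, so
I(X;Y) = 1.4041 + 0.8943 - 2.2057 = 0.0927 bits ✓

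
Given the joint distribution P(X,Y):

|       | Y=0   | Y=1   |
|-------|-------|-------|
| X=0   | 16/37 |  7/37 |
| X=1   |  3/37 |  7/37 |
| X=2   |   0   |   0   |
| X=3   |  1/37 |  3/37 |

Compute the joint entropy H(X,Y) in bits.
2.1605 bits

H(X,Y) = -Σ_{x,y} P(x,y) log₂ P(x,y). Per-cell terms -P(x,y)·log₂P(x,y):
  X=0: 0.52301, 0.45445
  X=1: 0.29388, 0.45445
  X=2: 0.00000, 0.00000
  X=3: 0.14080, 0.29388
  (cells with P = 0 contribute 0)
Sum of the 8 terms: H(X,Y) = 2.1605 bits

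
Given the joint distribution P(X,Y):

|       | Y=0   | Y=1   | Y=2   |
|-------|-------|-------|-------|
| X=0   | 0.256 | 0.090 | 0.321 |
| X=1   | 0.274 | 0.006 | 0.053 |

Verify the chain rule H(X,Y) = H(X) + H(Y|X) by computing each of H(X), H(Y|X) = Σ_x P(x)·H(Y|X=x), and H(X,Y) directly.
H(X) = 0.9180 bits, H(Y|X) = 1.2048 bits, H(X,Y) = 2.1228 bits

Marginal of X (row sums):
  P(X=0) = 0.256 + 0.090 + 0.321 = 0.667
  P(X=1) = 0.274 + 0.006 + 0.053 = 0.333
H(X) = -[0.667·log₂(0.667) + 0.333·log₂(0.333)]
  = 0.3897 + 0.5283 = 0.9180 bits

H(Y|X) = Σ_x P(x)·H(Y|X=x):
  X=0: P(X=0) = 0.667, P(Y|X=0) = (256/667, 90/667, 321/667) → H(Y|X=0) = 1.4279
  X=1: P(X=1) = 0.333, P(Y|X=1) = (274/333, 2/111, 53/333) → H(Y|X=1) = 0.7579
H(Y|X) = 0.667·1.4279 + 0.333·0.7579 = 1.2048 bits

H(X,Y) = -Σ_{x,y} P(x,y) log₂ P(x,y). Per-cell terms -P(x,y)·log₂P(x,y):
  X=0: 0.5032, 0.3127, 0.5262
  X=1: 0.5118, 0.0443, 0.2246
Sum of the 6 terms: H(X,Y) = 2.1228 bits

Chain rule check:
  H(X) + H(Y|X) = 0.9180 + 1.2048 = 2.1228 bits
  H(X,Y) = 2.1228 bits
✓ Chain rule verified.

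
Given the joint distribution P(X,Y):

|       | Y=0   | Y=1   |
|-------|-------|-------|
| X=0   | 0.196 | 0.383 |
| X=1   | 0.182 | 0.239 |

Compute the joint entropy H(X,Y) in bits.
1.9320 bits

H(X,Y) = -Σ_{x,y} P(x,y) log₂ P(x,y). Per-cell terms -P(x,y)·log₂P(x,y):
  X=0: 0.4608, 0.5303
  X=1: 0.4474, 0.4935
Sum of the 4 terms: H(X,Y) = 1.9320 bits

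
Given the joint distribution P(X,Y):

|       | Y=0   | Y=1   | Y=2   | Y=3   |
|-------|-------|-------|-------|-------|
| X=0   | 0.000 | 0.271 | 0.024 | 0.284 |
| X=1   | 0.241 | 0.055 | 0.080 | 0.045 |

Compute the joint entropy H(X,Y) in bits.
2.3731 bits

H(X,Y) = -Σ_{x,y} P(x,y) log₂ P(x,y). Per-cell terms -P(x,y)·log₂P(x,y):
  X=0: 0.00000, 0.51047, 0.12914, 0.51575
  X=1: 0.49475, 0.23014, 0.29151, 0.20133
  (cells with P = 0 contribute 0)
Sum of the 8 terms: H(X,Y) = 2.3731 bits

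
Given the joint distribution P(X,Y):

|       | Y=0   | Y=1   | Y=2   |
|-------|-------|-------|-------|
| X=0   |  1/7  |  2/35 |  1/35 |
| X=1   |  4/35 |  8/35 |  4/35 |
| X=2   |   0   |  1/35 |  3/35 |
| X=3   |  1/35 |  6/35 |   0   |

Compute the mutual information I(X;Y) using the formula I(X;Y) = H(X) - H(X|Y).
0.3155 bits

I(X;Y) = H(X) - H(X|Y)

Marginal of X (row sums):
  P(X=0) = 1/7 + 2/35 + 1/35 = 8/35
  P(X=1) = 4/35 + 8/35 + 4/35 = 16/35
  P(X=2) = 0 + 1/35 + 3/35 = 4/35
  P(X=3) = 1/35 + 6/35 + 0 = 1/5
H(X) = -[(8/35)·log₂(8/35) + (16/35)·log₂(16/35) + (4/35)·log₂(4/35) + (1/5)·log₂(1/5)]
  = 0.48669 + 0.51624 + 0.35763 + 0.46439 = 1.82495 bits

Marginal of Y (column sums):
  P(Y=0) = 1/7 + 4/35 + 0 + 1/35 = 2/7
  P(Y=1) = 2/35 + 8/35 + 1/35 + 6/35 = 17/35
  P(Y=2) = 1/35 + 4/35 + 3/35 + 0 = 8/35
H(X|Y) = Σ_y P(y)·H(X|Y=y):
  Y=0: P(Y=0) = 2/7, P(X|Y=0) = (1/2, 2/5, 0, 1/10) → H(X|Y=0) = 1.36096
  Y=1: P(Y=1) = 17/35, P(X|Y=1) = (2/17, 8/17, 1/17, 6/17) → H(X|Y=1) = 1.64571
  Y=2: P(Y=2) = 8/35, P(X|Y=2) = (1/8, 1/2, 3/8, 0) → H(X|Y=2) = 1.40564
H(X|Y) = (2/7)·1.36096 + (17/35)·1.64571 + (8/35)·1.40564 = 1.50948 bits

I(X;Y) = H(X) - H(X|Y) = 1.82495 - 1.50948 = 0.3155 bits

Cross-check via I(X;Y) = H(X) + H(Y) - H(X,Y): computing H(Y) from the column sums and H(X,Y) from the 12 cells in the same way gives H(Y) = 1.50911 bits and H(X,Y) = 3.01859 bits, so
I(X;Y) = 1.82495 + 1.50911 - 3.01859 = 0.3155 bits ✓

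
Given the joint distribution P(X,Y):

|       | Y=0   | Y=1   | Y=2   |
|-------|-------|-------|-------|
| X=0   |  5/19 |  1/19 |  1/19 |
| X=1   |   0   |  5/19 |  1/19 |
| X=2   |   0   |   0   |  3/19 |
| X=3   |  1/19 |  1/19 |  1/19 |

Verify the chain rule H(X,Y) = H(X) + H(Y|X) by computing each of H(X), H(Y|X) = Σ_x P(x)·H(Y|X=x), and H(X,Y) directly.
H(X) = 1.8968 bits, H(Y|X) = 0.8788 bits, H(X,Y) = 2.7756 bits

Marginal of X (row sums):
  P(X=0) = 5/19 + 1/19 + 1/19 = 7/19
  P(X=1) = 0 + 5/19 + 1/19 = 6/19
  P(X=2) = 0 + 0 + 3/19 = 3/19
  P(X=3) = 1/19 + 1/19 + 1/19 = 3/19
H(X) = -[(7/19)·log₂(7/19) + (6/19)·log₂(6/19) + (3/19)·log₂(3/19) + (3/19)·log₂(3/19)]
  = 0.53074 + 0.52515 + 0.42047 + 0.42047 = 1.8968 bits

H(Y|X) = Σ_x P(x)·H(Y|X=x):
  X=0: P(X=0) = 7/19, P(Y|X=0) = (5/7, 1/7, 1/7) → H(Y|X=0) = 1.14883
  X=1: P(X=1) = 6/19, P(Y|X=1) = (0, 5/6, 1/6) → H(Y|X=1) = 0.65002
  X=2: P(X=2) = 3/19, P(Y|X=2) = (0, 0, 1) → H(Y|X=2) = 0.00000
  X=3: P(X=3) = 3/19, P(Y|X=3) = (1/3, 1/3, 1/3) → H(Y|X=3) = 1.58496
H(Y|X) = (7/19)·1.14883 + (6/19)·0.65002 + (3/19)·0.00000 + (3/19)·1.58496 = 0.8788 bits

H(X,Y) = -Σ_{x,y} P(x,y) log₂ P(x,y). Per-cell terms -P(x,y)·log₂P(x,y):
  X=0: 0.50684, 0.22358, 0.22358
  X=1: 0.00000, 0.50684, 0.22358
  X=2: 0.00000, 0.00000, 0.42047
  X=3: 0.22358, 0.22358, 0.22358
  (cells with P = 0 contribute 0)
Sum of the 12 terms: H(X,Y) = 2.7756 bits

Chain rule check:
  H(X) + H(Y|X) = 1.8968 + 0.8788 = 2.7756 bits
  H(X,Y) = 2.7756 bits
✓ Chain rule verified.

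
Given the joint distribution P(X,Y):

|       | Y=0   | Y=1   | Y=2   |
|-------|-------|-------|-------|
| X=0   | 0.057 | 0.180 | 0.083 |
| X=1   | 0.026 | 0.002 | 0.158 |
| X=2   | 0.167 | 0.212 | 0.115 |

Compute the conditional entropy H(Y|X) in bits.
1.3388 bits

H(Y|X) = H(X,Y) - H(X)

H(X,Y) = -Σ_{x,y} P(x,y) log₂ P(x,y). Per-cell terms -P(x,y)·log₂P(x,y):
  X=0: 0.23557, 0.44531, 0.29803
  X=1: 0.13690, 0.01793, 0.42060
  X=2: 0.43121, 0.47443, 0.35883
Sum of the 9 terms: H(X,Y) = 2.8188 bits

Marginal of X (row sums):
  P(X=0) = 0.057 + 0.180 + 0.083 = 0.320
  P(X=1) = 0.026 + 0.002 + 0.158 = 0.186
  P(X=2) = 0.167 + 0.212 + 0.115 = 0.494
H(X) = -[0.320·log₂(0.320) + 0.186·log₂(0.186) + 0.494·log₂(0.494)]
  = 0.52603 + 0.45135 + 0.50260 = 1.4800 bits

H(Y|X) = H(X,Y) - H(X) = 2.8188 - 1.4800 = 1.3388 bits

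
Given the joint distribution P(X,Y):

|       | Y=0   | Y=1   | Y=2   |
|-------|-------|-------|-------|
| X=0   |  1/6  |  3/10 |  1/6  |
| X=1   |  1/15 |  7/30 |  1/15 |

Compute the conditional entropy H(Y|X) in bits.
1.4455 bits

H(Y|X) = H(X,Y) - H(X)

H(X,Y) = -Σ_{x,y} P(x,y) log₂ P(x,y). Per-cell terms -P(x,y)·log₂P(x,y):
  X=0: 0.43083, 0.52109, 0.43083
  X=1: 0.26046, 0.48989, 0.26046
Sum of the 6 terms: H(X,Y) = 2.3936 bits

Marginal of X (row sums):
  P(X=0) = 1/6 + 3/10 + 1/6 = 19/30
  P(X=1) = 1/15 + 7/30 + 1/15 = 11/30
H(X) = -[(19/30)·log₂(19/30) + (11/30)·log₂(11/30)]
  = 0.41734 + 0.53073 = 0.9481 bits

H(Y|X) = H(X,Y) - H(X) = 2.3936 - 0.9481 = 1.4455 bits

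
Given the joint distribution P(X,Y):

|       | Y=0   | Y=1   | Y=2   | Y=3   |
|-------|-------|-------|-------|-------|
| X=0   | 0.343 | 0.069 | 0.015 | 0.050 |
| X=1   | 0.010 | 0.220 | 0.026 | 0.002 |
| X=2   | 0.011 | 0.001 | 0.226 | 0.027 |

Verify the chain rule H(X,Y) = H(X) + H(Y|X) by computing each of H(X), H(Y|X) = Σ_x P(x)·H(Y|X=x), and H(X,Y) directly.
H(X) = 1.5214 bits, H(Y|X) = 0.9902 bits, H(X,Y) = 2.5116 bits

Marginal of X (row sums):
  P(X=0) = 0.343 + 0.069 + 0.015 + 0.050 = 0.477
  P(X=1) = 0.010 + 0.220 + 0.026 + 0.002 = 0.258
  P(X=2) = 0.011 + 0.001 + 0.226 + 0.027 = 0.265
H(X) = -[0.477·log₂(0.477) + 0.258·log₂(0.258) + 0.265·log₂(0.265)]
  = 0.50941 + 0.50428 + 0.50772 = 1.5214 bits

H(Y|X) = Σ_x P(x)·H(Y|X=x):
  X=0: P(X=0) = 0.477, P(Y|X=0) = (343/477, 23/159, 5/159, 50/477) → H(Y|X=0) = 1.24365
  X=1: P(X=1) = 0.258, P(Y|X=1) = (5/129, 110/129, 13/129, 1/129) → H(Y|X=1) = 0.76576
  X=2: P(X=2) = 0.265, P(Y|X=2) = (11/265, 1/265, 226/265, 27/265) → H(Y|X=2) = 0.75250
H(Y|X) = 0.477·1.24365 + 0.258·0.76576 + 0.265·0.75250 = 0.9902 bits

H(X,Y) = -Σ_{x,y} P(x,y) log₂ P(x,y). Per-cell terms -P(x,y)·log₂P(x,y):
  X=0: 0.52950, 0.26615, 0.09088, 0.21610
  X=1: 0.06644, 0.48057, 0.13690, 0.01793
  X=2: 0.07157, 0.00997, 0.48491, 0.14069
Sum of the 12 terms: H(X,Y) = 2.5116 bits

Chain rule check:
  H(X) + H(Y|X) = 1.5214 + 0.9902 = 2.5116 bits
  H(X,Y) = 2.5116 bits
✓ Chain rule verified.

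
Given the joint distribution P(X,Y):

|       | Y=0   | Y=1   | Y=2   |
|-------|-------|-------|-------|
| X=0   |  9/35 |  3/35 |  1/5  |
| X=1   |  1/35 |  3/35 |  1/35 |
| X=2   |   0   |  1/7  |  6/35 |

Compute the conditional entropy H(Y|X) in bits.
1.3018 bits

H(Y|X) = H(X,Y) - H(X)

H(X,Y) = -Σ_{x,y} P(x,y) log₂ P(x,y). Per-cell terms -P(x,y)·log₂P(x,y):
  X=0: 0.50383, 0.30380, 0.46439
  X=1: 0.14655, 0.30380, 0.14655
  X=2: 0.00000, 0.40105, 0.43617
  (cells with P = 0 contribute 0)
Sum of the 9 terms: H(X,Y) = 2.7061 bits

Marginal of X (row sums):
  P(X=0) = 9/35 + 3/35 + 1/5 = 19/35
  P(X=1) = 1/35 + 3/35 + 1/35 = 1/7
  P(X=2) = 0 + 1/7 + 6/35 = 11/35
H(X) = -[(19/35)·log₂(19/35) + (1/7)·log₂(1/7) + (11/35)·log₂(11/35)]
  = 0.47845 + 0.40105 + 0.52481 = 1.4043 bits

H(Y|X) = H(X,Y) - H(X) = 2.7061 - 1.4043 = 1.3018 bits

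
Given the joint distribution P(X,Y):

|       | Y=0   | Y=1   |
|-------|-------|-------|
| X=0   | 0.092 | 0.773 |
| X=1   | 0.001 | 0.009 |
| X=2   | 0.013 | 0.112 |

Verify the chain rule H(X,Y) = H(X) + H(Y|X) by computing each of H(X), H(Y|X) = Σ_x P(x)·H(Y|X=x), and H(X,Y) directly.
H(X) = 0.6224 bits, H(Y|X) = 0.4877 bits, H(X,Y) = 1.1101 bits

Marginal of X (row sums):
  P(X=0) = 0.092 + 0.773 = 0.865
  P(X=1) = 0.001 + 0.009 = 0.010
  P(X=2) = 0.013 + 0.112 = 0.125
H(X) = -[0.865·log₂(0.865) + 0.010·log₂(0.010) + 0.125·log₂(0.125)]
  = 0.1810 + 0.0664 + 0.3750 = 0.6224 bits

H(Y|X) = Σ_x P(x)·H(Y|X=x):
  X=0: P(X=0) = 0.865, P(Y|X=0) = (92/865, 773/865) → H(Y|X=0) = 0.4888
  X=1: P(X=1) = 0.010, P(Y|X=1) = (1/10, 9/10) → H(Y|X=1) = 0.4690
  X=2: P(X=2) = 0.125, P(Y|X=2) = (13/125, 112/125) → H(Y|X=2) = 0.4815
H(Y|X) = 0.865·0.4888 + 0.010·0.4690 + 0.125·0.4815 = 0.4877 bits

H(X,Y) = -Σ_{x,y} P(x,y) log₂ P(x,y). Per-cell terms -P(x,y)·log₂P(x,y):
  X=0: 0.3167, 0.2871
  X=1: 0.0100, 0.0612
  X=2: 0.0814, 0.3537
Sum of the 6 terms: H(X,Y) = 1.1101 bits

Chain rule check:
  H(X) + H(Y|X) = 0.6224 + 0.4877 = 1.1101 bits
  H(X,Y) = 1.1101 bits
✓ Chain rule verified.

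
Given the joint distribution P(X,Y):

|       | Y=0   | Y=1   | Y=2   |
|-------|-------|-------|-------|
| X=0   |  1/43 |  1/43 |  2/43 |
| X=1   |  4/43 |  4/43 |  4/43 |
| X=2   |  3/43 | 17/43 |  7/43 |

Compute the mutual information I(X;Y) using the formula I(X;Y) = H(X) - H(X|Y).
0.0839 bits

I(X;Y) = H(X) - H(X|Y)

Marginal of X (row sums):
  P(X=0) = 1/43 + 1/43 + 2/43 = 4/43
  P(X=1) = 4/43 + 4/43 + 4/43 = 12/43
  P(X=2) = 3/43 + 17/43 + 7/43 = 27/43
H(X) = -[(4/43)·log₂(4/43) + (12/43)·log₂(12/43) + (27/43)·log₂(27/43)]
  = 0.31872 + 0.51385 + 0.42156 = 1.2541 bits

Marginal of Y (column sums):
  P(Y=0) = 1/43 + 4/43 + 3/43 = 8/43
  P(Y=1) = 1/43 + 4/43 + 17/43 = 22/43
  P(Y=2) = 2/43 + 4/43 + 7/43 = 13/43
H(X|Y) = Σ_y P(y)·H(X|Y=y):
  Y=0: P(Y=0) = 8/43, P(X|Y=0) = (1/8, 1/2, 3/8) → H(X|Y=0) = 1.40564
  Y=1: P(Y=1) = 22/43, P(X|Y=1) = (1/22, 2/11, 17/22) → H(X|Y=1) = 0.93730
  Y=2: P(Y=2) = 13/43, P(X|Y=2) = (2/13, 4/13, 7/13) → H(X|Y=2) = 1.41956
H(X|Y) = (8/43)·1.40564 + (22/43)·0.93730 + (13/43)·1.41956 = 1.1702 bits

I(X;Y) = H(X) - H(X|Y) = 1.2541 - 1.1702 = 0.0839 bits

Cross-check via I(X;Y) = H(X) + H(Y) - H(X,Y): computing H(Y) from the column sums and H(X,Y) from the 9 cells in the same way gives H(Y) = 1.4678 bits and H(X,Y) = 2.6380 bits, so
I(X;Y) = 1.2541 + 1.4678 - 2.6380 = 0.0839 bits ✓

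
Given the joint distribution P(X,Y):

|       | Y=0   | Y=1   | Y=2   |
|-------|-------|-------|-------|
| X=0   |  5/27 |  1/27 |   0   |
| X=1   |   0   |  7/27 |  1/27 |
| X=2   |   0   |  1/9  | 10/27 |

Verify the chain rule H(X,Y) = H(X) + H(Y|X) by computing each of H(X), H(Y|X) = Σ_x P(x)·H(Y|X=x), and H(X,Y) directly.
H(X) = 1.5099 bits, H(Y|X) = 0.6807 bits, H(X,Y) = 2.1906 bits

Marginal of X (row sums):
  P(X=0) = 5/27 + 1/27 + 0 = 2/9
  P(X=1) = 0 + 7/27 + 1/27 = 8/27
  P(X=2) = 0 + 1/9 + 10/27 = 13/27
H(X) = -[(2/9)·log₂(2/9) + (8/27)·log₂(8/27) + (13/27)·log₂(13/27)]
  = 0.48221 + 0.51997 + 0.50770 = 1.5099 bits

H(Y|X) = Σ_x P(x)·H(Y|X=x):
  X=0: P(X=0) = 2/9, P(Y|X=0) = (5/6, 1/6, 0) → H(Y|X=0) = 0.65002
  X=1: P(X=1) = 8/27, P(Y|X=1) = (0, 7/8, 1/8) → H(Y|X=1) = 0.54356
  X=2: P(X=2) = 13/27, P(Y|X=2) = (0, 3/13, 10/13) → H(Y|X=2) = 0.77935
H(Y|X) = (2/9)·0.65002 + (8/27)·0.54356 + (13/27)·0.77935 = 0.6807 bits

H(X,Y) = -Σ_{x,y} P(x,y) log₂ P(x,y). Per-cell terms -P(x,y)·log₂P(x,y):
  X=0: 0.45055, 0.17611, 0.00000
  X=1: 0.00000, 0.50492, 0.17611
  X=2: 0.00000, 0.35221, 0.53073
  (cells with P = 0 contribute 0)
Sum of the 9 terms: H(X,Y) = 2.1906 bits

Chain rule check:
  H(X) + H(Y|X) = 1.5099 + 0.6807 = 2.1906 bits
  H(X,Y) = 2.1906 bits
✓ Chain rule verified.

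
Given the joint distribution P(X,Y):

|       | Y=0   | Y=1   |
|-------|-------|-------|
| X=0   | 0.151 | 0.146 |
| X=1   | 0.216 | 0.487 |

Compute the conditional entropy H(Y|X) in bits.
0.9226 bits

H(Y|X) = H(X,Y) - H(X)

H(X,Y) = -Σ_{x,y} P(x,y) log₂ P(x,y). Per-cell terms -P(x,y)·log₂P(x,y):
  X=0: 0.4118, 0.4053
  X=1: 0.4776, 0.5055
Sum of the 4 terms: H(X,Y) = 1.8002 bits

Marginal of X (row sums):
  P(X=0) = 0.151 + 0.146 = 0.297
  P(X=1) = 0.216 + 0.487 = 0.703
H(X) = -[0.297·log₂(0.297) + 0.703·log₂(0.703)]
  = 0.5202 + 0.3574 = 0.8776 bits

H(Y|X) = H(X,Y) - H(X) = 1.8002 - 0.8776 = 0.9226 bits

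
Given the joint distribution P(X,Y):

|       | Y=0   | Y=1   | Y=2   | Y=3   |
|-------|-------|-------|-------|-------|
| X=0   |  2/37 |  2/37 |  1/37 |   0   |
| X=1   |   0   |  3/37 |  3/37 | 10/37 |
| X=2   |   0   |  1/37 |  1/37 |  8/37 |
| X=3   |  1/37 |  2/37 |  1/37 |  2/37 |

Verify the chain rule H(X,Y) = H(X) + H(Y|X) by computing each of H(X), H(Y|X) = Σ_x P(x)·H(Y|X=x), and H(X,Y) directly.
H(X) = 1.8489 bits, H(Y|X) = 1.3408 bits, H(X,Y) = 3.1897 bits

Marginal of X (row sums):
  P(X=0) = 2/37 + 2/37 + 1/37 + 0 = 5/37
  P(X=1) = 0 + 3/37 + 3/37 + 10/37 = 16/37
  P(X=2) = 0 + 1/37 + 1/37 + 8/37 = 10/37
  P(X=3) = 1/37 + 2/37 + 1/37 + 2/37 = 6/37
H(X) = -[(5/37)·log₂(5/37) + (16/37)·log₂(16/37) + (10/37)·log₂(10/37) + (6/37)·log₂(6/37)]
  = 0.3902061 + 0.5230069 + 0.5101420 + 0.4255931 = 1.8489 bits

H(Y|X) = Σ_x P(x)·H(Y|X=x):
  X=0: P(X=0) = 5/37, P(Y|X=0) = (2/5, 2/5, 1/5, 0) → H(Y|X=0) = 1.5219281
  X=1: P(X=1) = 16/37, P(Y|X=1) = (0, 3/16, 3/16, 5/8) → H(Y|X=1) = 1.3294340
  X=2: P(X=2) = 10/37, P(Y|X=2) = (0, 1/10, 1/10, 4/5) → H(Y|X=2) = 0.9219281
  X=3: P(X=3) = 6/37, P(Y|X=3) = (1/6, 1/3, 1/6, 1/3) → H(Y|X=3) = 1.9182958
H(Y|X) = (5/37)·1.5219281 + (16/37)·1.3294340 + (10/37)·0.9219281 + (6/37)·1.9182958 = 1.3408 bits

H(X,Y) = -Σ_{x,y} P(x,y) log₂ P(x,y). Per-cell terms -P(x,y)·log₂P(x,y):
  X=0: 0.2275380, 0.2275380, 0.1407960, 0.0000000
  X=1: 0.0000000, 0.2938776, 0.2938776, 0.5101420
  X=2: 0.0000000, 0.1407960, 0.1407960, 0.4777196
  X=3: 0.1407960, 0.2275380, 0.1407960, 0.2275380
  (cells with P = 0 contribute 0)
Sum of the 16 terms: H(X,Y) = 3.1897 bits

Chain rule check:
  H(X) + H(Y|X) = 1.8489 + 1.3408 = 3.1897 bits
  H(X,Y) = 3.1897 bits
✓ Chain rule verified.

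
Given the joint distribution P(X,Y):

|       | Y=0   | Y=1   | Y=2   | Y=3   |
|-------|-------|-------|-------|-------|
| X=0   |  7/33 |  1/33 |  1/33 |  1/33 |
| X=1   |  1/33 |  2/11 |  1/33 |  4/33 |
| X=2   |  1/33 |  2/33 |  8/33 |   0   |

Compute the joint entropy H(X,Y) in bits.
2.9486 bits

H(X,Y) = -Σ_{x,y} P(x,y) log₂ P(x,y). Per-cell terms -P(x,y)·log₂P(x,y):
  X=0: 0.47452, 0.15286, 0.15286, 0.15286
  X=1: 0.15286, 0.44717, 0.15286, 0.36902
  X=2: 0.15286, 0.24511, 0.49561, 0.00000
  (cells with P = 0 contribute 0)
Sum of the 12 terms: H(X,Y) = 2.9486 bits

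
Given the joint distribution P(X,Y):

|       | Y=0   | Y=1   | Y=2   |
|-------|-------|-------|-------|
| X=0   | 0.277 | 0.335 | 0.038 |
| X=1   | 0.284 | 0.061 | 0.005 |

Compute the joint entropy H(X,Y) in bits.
2.0210 bits

H(X,Y) = -Σ_{x,y} P(x,y) log₂ P(x,y). Per-cell terms -P(x,y)·log₂P(x,y):
  X=0: 0.5130, 0.5286, 0.1793
  X=1: 0.5158, 0.2461, 0.0382
Sum of the 6 terms: H(X,Y) = 2.0210 bits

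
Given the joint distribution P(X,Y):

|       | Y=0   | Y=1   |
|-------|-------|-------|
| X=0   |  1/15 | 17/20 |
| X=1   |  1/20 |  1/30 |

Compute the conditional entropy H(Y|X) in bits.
0.4256 bits

H(Y|X) = H(X,Y) - H(X)

H(X,Y) = -Σ_{x,y} P(x,y) log₂ P(x,y). Per-cell terms -P(x,y)·log₂P(x,y):
  X=0: 0.26046, 0.19930
  X=1: 0.21610, 0.16356
Sum of the 4 terms: H(X,Y) = 0.8394 bits

Marginal of X (row sums):
  P(X=0) = 1/15 + 17/20 = 11/12
  P(X=1) = 1/20 + 1/30 = 1/12
H(X) = -[(11/12)·log₂(11/12) + (1/12)·log₂(1/12)]
  = 0.11507 + 0.29875 = 0.4138 bits

H(Y|X) = H(X,Y) - H(X) = 0.8394 - 0.4138 = 0.4256 bits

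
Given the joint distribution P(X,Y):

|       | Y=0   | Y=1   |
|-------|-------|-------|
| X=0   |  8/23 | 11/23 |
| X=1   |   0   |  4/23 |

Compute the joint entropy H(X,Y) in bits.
1.4777 bits

H(X,Y) = -Σ_{x,y} P(x,y) log₂ P(x,y). Per-cell terms -P(x,y)·log₂P(x,y):
  X=0: 0.5299, 0.5089
  X=1: 0.0000, 0.4389
  (cells with P = 0 contribute 0)
Sum of the 4 terms: H(X,Y) = 1.4777 bits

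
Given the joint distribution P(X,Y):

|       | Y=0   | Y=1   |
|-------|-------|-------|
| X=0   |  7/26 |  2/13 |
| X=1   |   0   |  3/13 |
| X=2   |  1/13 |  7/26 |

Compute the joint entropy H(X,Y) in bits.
2.2076 bits

H(X,Y) = -Σ_{x,y} P(x,y) log₂ P(x,y). Per-cell terms -P(x,y)·log₂P(x,y):
  X=0: 0.509677, 0.415452
  X=1: 0.000000, 0.488187
  X=2: 0.284649, 0.509677
  (cells with P = 0 contribute 0)
Sum of the 6 terms: H(X,Y) = 2.2076 bits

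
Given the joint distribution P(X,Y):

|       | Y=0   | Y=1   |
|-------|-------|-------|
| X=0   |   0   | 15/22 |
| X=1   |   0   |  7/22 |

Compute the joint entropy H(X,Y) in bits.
0.9024 bits

H(X,Y) = -Σ_{x,y} P(x,y) log₂ P(x,y). Per-cell terms -P(x,y)·log₂P(x,y):
  X=0: 0.0000, 0.3767
  X=1: 0.0000, 0.5257
  (cells with P = 0 contribute 0)
Sum of the 4 terms: H(X,Y) = 0.9024 bits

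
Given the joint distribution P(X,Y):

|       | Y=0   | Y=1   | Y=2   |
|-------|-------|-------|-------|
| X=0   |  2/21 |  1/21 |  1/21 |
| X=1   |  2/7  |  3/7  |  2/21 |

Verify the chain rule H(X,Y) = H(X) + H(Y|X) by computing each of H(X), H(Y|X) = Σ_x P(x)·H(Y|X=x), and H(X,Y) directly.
H(X) = 0.7025 bits, H(Y|X) = 1.4023 bits, H(X,Y) = 2.1047 bits

Marginal of X (row sums):
  P(X=0) = 2/21 + 1/21 + 1/21 = 4/21
  P(X=1) = 2/7 + 3/7 + 2/21 = 17/21
H(X) = -[(4/21)·log₂(4/21) + (17/21)·log₂(17/21)]
  = 0.455680 + 0.246787 = 0.7025 bits

H(Y|X) = Σ_x P(x)·H(Y|X=x):
  X=0: P(X=0) = 4/21, P(Y|X=0) = (1/2, 1/4, 1/4) → H(Y|X=0) = 1.500000
  X=1: P(X=1) = 17/21, P(Y|X=1) = (6/17, 9/17, 2/17) → H(Y|X=1) = 1.379280
H(Y|X) = (4/21)·1.500000 + (17/21)·1.379280 = 1.4023 bits

H(X,Y) = -Σ_{x,y} P(x,y) log₂ P(x,y). Per-cell terms -P(x,y)·log₂P(x,y):
  X=0: 0.323078, 0.209158, 0.209158
  X=1: 0.516387, 0.523882, 0.323078
Sum of the 6 terms: H(X,Y) = 2.1047 bits

Chain rule check:
  H(X) + H(Y|X) = 0.7025 + 1.4023 = 2.1048 bits
  H(X,Y) = 2.1047 bits
✓ Chain rule verified (Δ = 0.0001 is 4-dp rounding noise: each of the three values was rounded independently).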